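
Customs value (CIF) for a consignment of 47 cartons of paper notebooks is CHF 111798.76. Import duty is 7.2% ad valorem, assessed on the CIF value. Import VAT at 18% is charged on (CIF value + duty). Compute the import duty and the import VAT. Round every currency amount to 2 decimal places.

Import duty = 111798.76 × 7.2% = 8049.51
VAT base = CIF + duty = 111798.76 + 8049.51 = 119848.27
Import VAT = 119848.27 × 18% = 21572.69

Import duty: CHF 8049.51; import VAT: CHF 21572.69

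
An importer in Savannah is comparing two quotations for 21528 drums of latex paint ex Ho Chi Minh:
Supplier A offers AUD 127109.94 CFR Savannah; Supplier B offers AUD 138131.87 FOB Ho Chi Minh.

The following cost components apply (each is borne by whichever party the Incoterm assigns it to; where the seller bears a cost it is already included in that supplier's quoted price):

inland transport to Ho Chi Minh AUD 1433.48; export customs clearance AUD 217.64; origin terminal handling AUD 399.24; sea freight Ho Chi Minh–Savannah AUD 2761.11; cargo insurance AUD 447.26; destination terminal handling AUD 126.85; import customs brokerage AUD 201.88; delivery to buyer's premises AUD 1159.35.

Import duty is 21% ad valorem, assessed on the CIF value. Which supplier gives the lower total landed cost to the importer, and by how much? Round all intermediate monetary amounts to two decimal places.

Supplier A (CFR):
CIF value = CFR price + insurance = 127109.94 + 447.26 = 127557.20
Import duty = 127557.20 × 21% = 26787.01
Buyer bears (A): 447.26 + 126.85 + 201.88 + 1159.35 = 1935.34
Landed cost (A) = invoice 127109.94 + 1935.34 + duty 26787.01 = 155832.29
Supplier B (FOB):
CIF value = FOB price + freight + insurance = 138131.87 + 2761.11 + 447.26 = 141340.24
Import duty = 141340.24 × 21% = 29681.45
Buyer bears (B): 2761.11 + 447.26 + 126.85 + 201.88 + 1159.35 = 4696.45
Landed cost (B) = invoice 138131.87 + 4696.45 + duty 29681.45 = 172509.77
Difference = |155832.29 − 172509.77| = 16677.48

Supplier A is cheaper by AUD 16677.48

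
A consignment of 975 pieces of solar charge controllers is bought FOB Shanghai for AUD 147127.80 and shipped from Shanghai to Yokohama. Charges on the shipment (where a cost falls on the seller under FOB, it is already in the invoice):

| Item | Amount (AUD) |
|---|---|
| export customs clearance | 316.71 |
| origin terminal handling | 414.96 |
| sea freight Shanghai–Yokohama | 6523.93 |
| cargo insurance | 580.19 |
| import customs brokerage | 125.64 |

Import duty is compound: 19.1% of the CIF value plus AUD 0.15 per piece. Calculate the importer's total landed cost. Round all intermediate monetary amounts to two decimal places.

Total landed cost: AUD 183962.11

FOB: the seller bears costs until goods are on board at the origin port; the buyer bears freight, insurance and all costs thereafter.
Already in the invoice (seller's account under FOB): export clearance, origin terminal — exclude.
CIF value = FOB price + freight + insurance = 147127.80 + 6523.93 + 580.19 = 154231.92
Ad valorem component: 154231.92 × 19.1% = 29458.30
Specific component: 975 × 0.15 = 146.25
Import duty = 29458.30 + 146.25 = 29604.55
Buyer bears: freight 6523.93 + insurance 580.19 + brokerage 125.64 + duty 29604.55 = 36834.31
Landed cost = invoice 147127.80 + 36834.31 = 183962.11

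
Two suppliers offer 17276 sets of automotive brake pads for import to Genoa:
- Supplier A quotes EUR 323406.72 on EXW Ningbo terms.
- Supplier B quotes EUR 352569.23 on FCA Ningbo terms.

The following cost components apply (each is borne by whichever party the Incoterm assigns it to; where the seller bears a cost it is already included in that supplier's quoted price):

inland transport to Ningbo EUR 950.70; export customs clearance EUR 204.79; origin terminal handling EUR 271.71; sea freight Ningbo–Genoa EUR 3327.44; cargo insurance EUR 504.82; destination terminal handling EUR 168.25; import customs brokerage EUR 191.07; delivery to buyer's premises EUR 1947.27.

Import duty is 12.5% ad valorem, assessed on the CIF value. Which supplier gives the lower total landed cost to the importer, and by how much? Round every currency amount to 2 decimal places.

Supplier A (EXW):
CIF value = EXW price + inland to port + export clearance + origin terminal + freight + insurance = 323406.72 + 950.70 + 204.79 + 271.71 + 3327.44 + 504.82 = 328666.18
Import duty = 328666.18 × 12.5% = 41083.27
Buyer bears (A): 950.70 + 204.79 + 271.71 + 3327.44 + 504.82 + 168.25 + 191.07 + 1947.27 = 7566.05
Landed cost (A) = invoice 323406.72 + 7566.05 + duty 41083.27 = 372056.04
Supplier B (FCA):
CIF value = FCA price + origin terminal + freight + insurance = 352569.23 + 271.71 + 3327.44 + 504.82 = 356673.20
Import duty = 356673.20 × 12.5% = 44584.15
Buyer bears (B): 271.71 + 3327.44 + 504.82 + 168.25 + 191.07 + 1947.27 = 6410.56
Landed cost (B) = invoice 352569.23 + 6410.56 + duty 44584.15 = 403563.94
Difference = |372056.04 − 403563.94| = 31507.90

Supplier A is cheaper by EUR 31507.90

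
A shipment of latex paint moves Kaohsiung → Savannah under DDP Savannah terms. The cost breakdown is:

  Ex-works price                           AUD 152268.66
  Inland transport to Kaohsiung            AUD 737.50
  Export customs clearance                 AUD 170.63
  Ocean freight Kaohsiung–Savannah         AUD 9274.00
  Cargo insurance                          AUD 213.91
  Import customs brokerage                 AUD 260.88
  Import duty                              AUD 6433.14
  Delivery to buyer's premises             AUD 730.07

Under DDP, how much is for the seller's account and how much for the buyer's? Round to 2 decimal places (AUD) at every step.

DDP: the seller bears all costs including import duty.
Seller's account: goods 152268.66 + inland to port 737.50 + export clearance 170.63 + freight 9274.00 + insurance 213.91 + brokerage 260.88 + duty 6433.14 + delivery 730.07 = 170088.79
Buyer's account: 0.00

Seller: AUD 170088.79; buyer: AUD 0.00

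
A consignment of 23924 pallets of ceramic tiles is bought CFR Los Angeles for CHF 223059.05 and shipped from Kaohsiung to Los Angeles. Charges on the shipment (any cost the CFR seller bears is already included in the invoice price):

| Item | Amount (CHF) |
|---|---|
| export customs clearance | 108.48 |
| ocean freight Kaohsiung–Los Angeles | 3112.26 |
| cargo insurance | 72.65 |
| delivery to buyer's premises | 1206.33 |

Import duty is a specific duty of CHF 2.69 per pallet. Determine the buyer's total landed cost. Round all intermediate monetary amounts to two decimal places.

CFR: the seller pays costs through ocean freight to the destination port, but not insurance.
Already in the invoice (seller's account under CFR): export clearance, freight — exclude.
CIF value = CFR price + insurance = 223059.05 + 72.65 = 223131.70
Import duty = 23924 × 2.69 = 64355.56
Buyer bears: insurance 72.65 + delivery 1206.33 + duty 64355.56 = 65634.54
Landed cost = invoice 223059.05 + 65634.54 = 288693.59

Total landed cost: CHF 288693.59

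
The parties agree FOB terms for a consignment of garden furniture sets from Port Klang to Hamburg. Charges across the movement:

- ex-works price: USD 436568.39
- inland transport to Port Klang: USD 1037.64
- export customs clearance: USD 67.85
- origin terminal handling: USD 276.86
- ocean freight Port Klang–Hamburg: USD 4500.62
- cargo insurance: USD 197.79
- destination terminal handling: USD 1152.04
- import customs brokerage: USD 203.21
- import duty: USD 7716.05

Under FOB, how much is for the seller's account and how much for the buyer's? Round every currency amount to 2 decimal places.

Seller: USD 437950.74; buyer: USD 13769.71

FOB: the seller bears costs until goods are on board at the origin port; the buyer bears freight, insurance and all costs thereafter.
Seller's account: goods 436568.39 + inland to port 1037.64 + export clearance 67.85 + origin terminal 276.86 = 437950.74
Buyer's account: freight 4500.62 + insurance 197.79 + destination terminal 1152.04 + brokerage 203.21 + duty 7716.05 = 13769.71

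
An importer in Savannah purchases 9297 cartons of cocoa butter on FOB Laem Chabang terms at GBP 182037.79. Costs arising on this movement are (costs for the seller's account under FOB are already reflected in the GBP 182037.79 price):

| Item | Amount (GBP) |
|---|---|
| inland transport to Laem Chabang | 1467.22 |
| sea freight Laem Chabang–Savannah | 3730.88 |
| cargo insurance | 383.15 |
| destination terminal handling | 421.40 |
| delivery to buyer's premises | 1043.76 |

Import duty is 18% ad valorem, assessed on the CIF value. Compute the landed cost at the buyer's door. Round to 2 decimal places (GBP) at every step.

FOB: the seller bears costs until goods are on board at the origin port; the buyer bears freight, insurance and all costs thereafter.
Already in the invoice (seller's account under FOB): inland to port — exclude.
CIF value = FOB price + freight + insurance = 182037.79 + 3730.88 + 383.15 = 186151.82
Import duty = 186151.82 × 18% = 33507.33
Buyer bears: freight 3730.88 + insurance 383.15 + destination terminal 421.40 + delivery 1043.76 + duty 33507.33 = 39086.52
Landed cost = invoice 182037.79 + 39086.52 = 221124.31

Total landed cost: GBP 221124.31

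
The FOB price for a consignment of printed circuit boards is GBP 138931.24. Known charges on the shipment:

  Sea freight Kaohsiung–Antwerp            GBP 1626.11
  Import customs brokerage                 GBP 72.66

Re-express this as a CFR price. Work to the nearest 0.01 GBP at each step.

CFR price: GBP 140557.35

Not relevant to the conversion: brokerage — on the buyer under both terms; not part of either seller's price.
From FOB to CFR, the seller additionally bears: freight.
CFR price = 138931.24 + 1626.11 = 140557.35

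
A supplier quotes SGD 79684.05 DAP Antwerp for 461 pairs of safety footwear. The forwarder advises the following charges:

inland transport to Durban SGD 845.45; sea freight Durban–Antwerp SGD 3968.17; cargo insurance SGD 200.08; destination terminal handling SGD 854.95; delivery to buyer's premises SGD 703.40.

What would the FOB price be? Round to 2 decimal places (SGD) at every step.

FOB price: SGD 73957.45

Not relevant to the conversion: inland to port — on the seller under both DAP and FOB; already in the DAP price and stays in the FOB price.
From DAP to FOB, the seller no longer bears: freight, insurance, destination terminal, delivery.
FOB price = 79684.05 − 3968.17 − 200.08 − 854.95 − 703.40 = 73957.45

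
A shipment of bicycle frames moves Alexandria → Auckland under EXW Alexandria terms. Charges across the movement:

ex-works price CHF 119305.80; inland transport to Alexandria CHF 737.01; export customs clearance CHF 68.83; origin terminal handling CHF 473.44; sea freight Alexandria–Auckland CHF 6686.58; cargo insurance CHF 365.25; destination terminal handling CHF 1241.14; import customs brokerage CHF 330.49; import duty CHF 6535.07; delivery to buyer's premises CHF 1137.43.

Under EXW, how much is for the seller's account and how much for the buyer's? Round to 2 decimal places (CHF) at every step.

EXW: the seller makes goods available at their premises; the buyer bears all onward costs.
Seller's account: goods 119305.80 = 119305.80
Buyer's account: inland to port 737.01 + export clearance 68.83 + origin terminal 473.44 + freight 6686.58 + insurance 365.25 + destination terminal 1241.14 + brokerage 330.49 + duty 6535.07 + delivery 1137.43 = 17575.24

Seller: CHF 119305.80; buyer: CHF 17575.24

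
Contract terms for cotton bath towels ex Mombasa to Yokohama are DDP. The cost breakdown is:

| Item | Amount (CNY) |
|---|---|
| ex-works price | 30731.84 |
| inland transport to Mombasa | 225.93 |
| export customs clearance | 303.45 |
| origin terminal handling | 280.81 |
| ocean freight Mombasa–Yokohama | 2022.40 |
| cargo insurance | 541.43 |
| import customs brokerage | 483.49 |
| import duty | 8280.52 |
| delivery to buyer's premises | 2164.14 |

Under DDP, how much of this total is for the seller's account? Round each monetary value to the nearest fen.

DDP: the seller bears all costs including import duty.
Seller's account: goods 30731.84 + inland to port 225.93 + export clearance 303.45 + origin terminal 280.81 + freight 2022.40 + insurance 541.43 + brokerage 483.49 + duty 8280.52 + delivery 2164.14 = 45034.01
Buyer's account: 0.00

Seller's account: CNY 45034.01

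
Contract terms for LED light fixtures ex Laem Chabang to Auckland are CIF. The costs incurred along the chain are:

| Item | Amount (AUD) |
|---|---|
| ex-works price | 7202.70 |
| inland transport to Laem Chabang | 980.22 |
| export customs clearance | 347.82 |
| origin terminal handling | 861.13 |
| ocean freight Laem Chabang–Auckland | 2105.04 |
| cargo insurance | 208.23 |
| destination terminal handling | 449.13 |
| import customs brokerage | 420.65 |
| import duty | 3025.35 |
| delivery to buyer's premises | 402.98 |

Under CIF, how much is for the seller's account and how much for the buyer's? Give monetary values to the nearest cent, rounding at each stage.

CIF: the seller pays costs through ocean freight and marine insurance to the destination port.
Seller's account: goods 7202.70 + inland to port 980.22 + export clearance 347.82 + origin terminal 861.13 + freight 2105.04 + insurance 208.23 = 11705.14
Buyer's account: destination terminal 449.13 + brokerage 420.65 + duty 3025.35 + delivery 402.98 = 4298.11

Seller: AUD 11705.14; buyer: AUD 4298.11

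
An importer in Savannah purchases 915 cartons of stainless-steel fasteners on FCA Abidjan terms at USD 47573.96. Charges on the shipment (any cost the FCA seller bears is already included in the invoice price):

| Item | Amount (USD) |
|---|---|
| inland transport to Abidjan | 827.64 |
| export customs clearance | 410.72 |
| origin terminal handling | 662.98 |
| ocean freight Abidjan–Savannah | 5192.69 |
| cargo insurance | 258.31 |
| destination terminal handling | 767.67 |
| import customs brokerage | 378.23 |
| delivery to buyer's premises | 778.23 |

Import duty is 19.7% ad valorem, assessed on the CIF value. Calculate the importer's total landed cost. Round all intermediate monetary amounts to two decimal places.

Total landed cost: USD 66188.59

FCA: the seller delivers export-cleared goods to the carrier; the buyer bears costs from that point.
Already in the invoice (seller's account under FCA): inland to port, export clearance — exclude.
CIF value = FCA price + origin terminal + freight + insurance = 47573.96 + 662.98 + 5192.69 + 258.31 = 53687.94
Import duty = 53687.94 × 19.7% = 10576.52
Buyer bears: origin terminal 662.98 + freight 5192.69 + insurance 258.31 + destination terminal 767.67 + brokerage 378.23 + delivery 778.23 + duty 10576.52 = 18614.63
Landed cost = invoice 47573.96 + 18614.63 = 66188.59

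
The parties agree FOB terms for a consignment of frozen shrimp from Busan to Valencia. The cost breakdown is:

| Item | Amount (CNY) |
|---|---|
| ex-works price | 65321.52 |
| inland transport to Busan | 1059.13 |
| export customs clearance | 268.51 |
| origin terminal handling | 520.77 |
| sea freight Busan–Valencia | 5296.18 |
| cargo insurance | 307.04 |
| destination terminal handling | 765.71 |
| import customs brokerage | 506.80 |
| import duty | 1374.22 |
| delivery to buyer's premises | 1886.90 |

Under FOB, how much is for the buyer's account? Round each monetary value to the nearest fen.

FOB: the seller bears costs until goods are on board at the origin port; the buyer bears freight, insurance and all costs thereafter.
Seller's account: goods 65321.52 + inland to port 1059.13 + export clearance 268.51 + origin terminal 520.77 = 67169.93
Buyer's account: freight 5296.18 + insurance 307.04 + destination terminal 765.71 + brokerage 506.80 + duty 1374.22 + delivery 1886.90 = 10136.85

Buyer's account: CNY 10136.85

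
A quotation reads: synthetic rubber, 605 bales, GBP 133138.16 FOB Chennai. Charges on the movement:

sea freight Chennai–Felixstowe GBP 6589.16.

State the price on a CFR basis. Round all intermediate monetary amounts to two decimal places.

CFR price: GBP 139727.32

From FOB to CFR, the seller additionally bears: freight.
CFR price = 133138.16 + 6589.16 = 139727.32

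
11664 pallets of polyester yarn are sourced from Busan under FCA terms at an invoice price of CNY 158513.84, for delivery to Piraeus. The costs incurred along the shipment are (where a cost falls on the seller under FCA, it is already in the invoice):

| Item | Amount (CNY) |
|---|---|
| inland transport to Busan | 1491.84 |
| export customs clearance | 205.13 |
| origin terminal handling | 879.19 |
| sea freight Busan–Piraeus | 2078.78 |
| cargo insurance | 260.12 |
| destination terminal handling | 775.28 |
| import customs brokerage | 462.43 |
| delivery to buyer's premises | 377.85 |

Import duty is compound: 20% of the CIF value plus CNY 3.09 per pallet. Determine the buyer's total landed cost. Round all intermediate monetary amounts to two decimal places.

FCA: the seller delivers export-cleared goods to the carrier; the buyer bears costs from that point.
Already in the invoice (seller's account under FCA): inland to port, export clearance — exclude.
CIF value = FCA price + origin terminal + freight + insurance = 158513.84 + 879.19 + 2078.78 + 260.12 = 161731.93
Ad valorem component: 161731.93 × 20% = 32346.39
Specific component: 11664 × 3.09 = 36041.76
Import duty = 32346.39 + 36041.76 = 68388.15
Buyer bears: origin terminal 879.19 + freight 2078.78 + insurance 260.12 + destination terminal 775.28 + brokerage 462.43 + delivery 377.85 + duty 68388.15 = 73221.80
Landed cost = invoice 158513.84 + 73221.80 = 231735.64

Total landed cost: CNY 231735.64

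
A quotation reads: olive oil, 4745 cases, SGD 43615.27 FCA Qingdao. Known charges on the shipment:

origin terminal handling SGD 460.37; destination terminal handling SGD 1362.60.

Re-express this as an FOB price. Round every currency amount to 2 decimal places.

FOB price: SGD 44075.64

Not relevant to the conversion: destination terminal — on the buyer under both terms; not part of either seller's price.
From FCA to FOB, the seller additionally bears: origin terminal.
FOB price = 43615.27 + 460.37 = 44075.64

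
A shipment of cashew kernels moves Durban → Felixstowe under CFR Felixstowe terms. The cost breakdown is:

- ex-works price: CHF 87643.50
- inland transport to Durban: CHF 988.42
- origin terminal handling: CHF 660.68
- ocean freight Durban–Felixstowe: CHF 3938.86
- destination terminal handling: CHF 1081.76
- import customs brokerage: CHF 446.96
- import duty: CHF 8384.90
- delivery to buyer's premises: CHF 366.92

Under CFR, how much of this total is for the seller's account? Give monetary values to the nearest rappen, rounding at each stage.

CFR: the seller pays costs through ocean freight to the destination port, but not insurance.
Seller's account: goods 87643.50 + inland to port 988.42 + origin terminal 660.68 + freight 3938.86 = 93231.46
Buyer's account: destination terminal 1081.76 + brokerage 446.96 + duty 8384.90 + delivery 366.92 = 10280.54

Seller's account: CHF 93231.46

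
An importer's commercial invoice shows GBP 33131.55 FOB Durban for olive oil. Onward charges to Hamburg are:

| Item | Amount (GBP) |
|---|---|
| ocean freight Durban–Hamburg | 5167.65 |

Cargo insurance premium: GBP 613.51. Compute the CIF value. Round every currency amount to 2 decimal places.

CIF value: GBP 38912.71

CIF = FOB price + freight + insurance
CIF = 33131.55 + 5167.65 + 613.51 = 38912.71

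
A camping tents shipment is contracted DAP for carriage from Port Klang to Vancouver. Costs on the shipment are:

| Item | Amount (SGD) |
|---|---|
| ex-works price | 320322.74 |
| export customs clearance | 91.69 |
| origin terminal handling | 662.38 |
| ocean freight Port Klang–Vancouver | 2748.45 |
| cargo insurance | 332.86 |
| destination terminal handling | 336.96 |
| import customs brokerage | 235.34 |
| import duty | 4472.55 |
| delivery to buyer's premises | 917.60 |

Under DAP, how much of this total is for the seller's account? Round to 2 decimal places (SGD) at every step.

Seller's account: SGD 325412.68

DAP: the seller bears all costs to the named destination except import duty and clearance.
Seller's account: goods 320322.74 + export clearance 91.69 + origin terminal 662.38 + freight 2748.45 + insurance 332.86 + destination terminal 336.96 + delivery 917.60 = 325412.68
Buyer's account: brokerage 235.34 + duty 4472.55 = 4707.89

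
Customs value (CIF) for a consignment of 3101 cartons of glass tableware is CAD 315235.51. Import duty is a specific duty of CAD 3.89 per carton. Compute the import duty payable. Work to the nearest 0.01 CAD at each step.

Import duty = 3101 × 3.89 = 12062.89

Import duty: CAD 12062.89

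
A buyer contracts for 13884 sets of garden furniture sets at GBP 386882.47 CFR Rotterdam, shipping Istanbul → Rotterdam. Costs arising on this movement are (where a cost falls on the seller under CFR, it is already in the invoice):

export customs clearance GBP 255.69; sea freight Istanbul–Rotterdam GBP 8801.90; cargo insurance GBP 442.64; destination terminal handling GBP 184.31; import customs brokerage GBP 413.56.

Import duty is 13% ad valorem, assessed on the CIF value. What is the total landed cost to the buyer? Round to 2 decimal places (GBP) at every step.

CFR: the seller pays costs through ocean freight to the destination port, but not insurance.
Already in the invoice (seller's account under CFR): export clearance, freight — exclude.
CIF value = CFR price + insurance = 386882.47 + 442.64 = 387325.11
Import duty = 387325.11 × 13% = 50352.26
Buyer bears: insurance 442.64 + destination terminal 184.31 + brokerage 413.56 + duty 50352.26 = 51392.77
Landed cost = invoice 386882.47 + 51392.77 = 438275.24

Total landed cost: GBP 438275.24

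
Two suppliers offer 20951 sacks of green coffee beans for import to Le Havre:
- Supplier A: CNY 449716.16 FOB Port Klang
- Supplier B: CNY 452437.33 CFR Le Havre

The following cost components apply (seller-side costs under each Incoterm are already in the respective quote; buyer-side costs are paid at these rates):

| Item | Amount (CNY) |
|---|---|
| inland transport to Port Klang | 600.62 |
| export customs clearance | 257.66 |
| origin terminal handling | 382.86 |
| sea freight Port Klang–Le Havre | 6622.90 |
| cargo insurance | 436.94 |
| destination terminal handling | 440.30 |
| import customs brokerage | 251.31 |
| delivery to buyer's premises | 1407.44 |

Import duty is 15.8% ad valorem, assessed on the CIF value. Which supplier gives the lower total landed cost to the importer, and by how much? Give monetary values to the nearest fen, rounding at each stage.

Supplier B is cheaper by CNY 4518.21

Supplier A (FOB):
CIF value = FOB price + freight + insurance = 449716.16 + 6622.90 + 436.94 = 456776.00
Import duty = 456776.00 × 15.8% = 72170.61
Buyer bears (A): 6622.90 + 436.94 + 440.30 + 251.31 + 1407.44 = 9158.89
Landed cost (A) = invoice 449716.16 + 9158.89 + duty 72170.61 = 531045.66
Supplier B (CFR):
CIF value = CFR price + insurance = 452437.33 + 436.94 = 452874.27
Import duty = 452874.27 × 15.8% = 71554.13
Buyer bears (B): 436.94 + 440.30 + 251.31 + 1407.44 = 2535.99
Landed cost (B) = invoice 452437.33 + 2535.99 + duty 71554.13 = 526527.45
Difference = |531045.66 − 526527.45| = 4518.21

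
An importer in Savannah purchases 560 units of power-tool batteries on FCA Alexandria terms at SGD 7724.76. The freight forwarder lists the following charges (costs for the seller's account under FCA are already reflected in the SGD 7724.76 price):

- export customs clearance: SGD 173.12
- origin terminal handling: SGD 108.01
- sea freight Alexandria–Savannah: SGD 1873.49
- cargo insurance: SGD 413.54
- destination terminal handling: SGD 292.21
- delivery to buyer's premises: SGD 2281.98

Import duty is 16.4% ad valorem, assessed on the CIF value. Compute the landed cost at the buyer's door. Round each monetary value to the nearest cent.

FCA: the seller delivers export-cleared goods to the carrier; the buyer bears costs from that point.
Already in the invoice (seller's account under FCA): export clearance — exclude.
CIF value = FCA price + origin terminal + freight + insurance = 7724.76 + 108.01 + 1873.49 + 413.54 = 10119.80
Import duty = 10119.80 × 16.4% = 1659.65
Buyer bears: origin terminal 108.01 + freight 1873.49 + insurance 413.54 + destination terminal 292.21 + delivery 2281.98 + duty 1659.65 = 6628.88
Landed cost = invoice 7724.76 + 6628.88 = 14353.64

Total landed cost: SGD 14353.64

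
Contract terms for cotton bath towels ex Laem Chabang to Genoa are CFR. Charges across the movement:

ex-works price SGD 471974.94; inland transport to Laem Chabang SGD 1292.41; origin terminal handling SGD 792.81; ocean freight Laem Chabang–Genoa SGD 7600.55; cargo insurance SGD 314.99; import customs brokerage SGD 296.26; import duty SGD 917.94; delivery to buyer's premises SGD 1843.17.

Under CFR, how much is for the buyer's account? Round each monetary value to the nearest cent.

CFR: the seller pays costs through ocean freight to the destination port, but not insurance.
Seller's account: goods 471974.94 + inland to port 1292.41 + origin terminal 792.81 + freight 7600.55 = 481660.71
Buyer's account: insurance 314.99 + brokerage 296.26 + duty 917.94 + delivery 1843.17 = 3372.36

Buyer's account: SGD 3372.36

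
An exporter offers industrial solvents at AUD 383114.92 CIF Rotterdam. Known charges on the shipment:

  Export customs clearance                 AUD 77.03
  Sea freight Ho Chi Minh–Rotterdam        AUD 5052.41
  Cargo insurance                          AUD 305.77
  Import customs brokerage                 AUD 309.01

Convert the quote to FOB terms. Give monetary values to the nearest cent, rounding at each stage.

FOB price: AUD 377756.74

Not relevant to the conversion: export clearance — on the seller under both CIF and FOB; already in the CIF price and stays in the FOB price. brokerage — on the buyer under both terms; not part of either seller's price.
From CIF to FOB, the seller no longer bears: freight, insurance.
FOB price = 383114.92 − 5052.41 − 305.77 = 377756.74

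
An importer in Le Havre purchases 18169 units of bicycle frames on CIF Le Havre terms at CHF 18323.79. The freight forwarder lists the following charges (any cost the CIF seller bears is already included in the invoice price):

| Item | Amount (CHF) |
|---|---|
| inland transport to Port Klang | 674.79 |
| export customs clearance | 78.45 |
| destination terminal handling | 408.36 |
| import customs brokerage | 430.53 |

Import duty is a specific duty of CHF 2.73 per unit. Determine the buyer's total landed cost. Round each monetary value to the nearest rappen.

Total landed cost: CHF 68764.05

CIF: the seller pays costs through ocean freight and marine insurance to the destination port.
Already in the invoice (seller's account under CIF): inland to port, export clearance — exclude.
The CIF price already equals the CIF value: 18323.79
Import duty = 18169 × 2.73 = 49601.37
Buyer bears: destination terminal 408.36 + brokerage 430.53 + duty 49601.37 = 50440.26
Landed cost = invoice 18323.79 + 50440.26 = 68764.05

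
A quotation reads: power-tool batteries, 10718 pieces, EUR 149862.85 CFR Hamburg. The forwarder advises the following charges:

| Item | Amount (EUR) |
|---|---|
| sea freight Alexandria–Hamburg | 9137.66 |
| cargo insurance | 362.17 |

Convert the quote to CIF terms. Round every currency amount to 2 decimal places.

CIF price: EUR 150225.02

Not relevant to the conversion: freight — on the seller under both CFR and CIF; already in the CFR price and stays in the CIF price.
From CFR to CIF, the seller additionally bears: insurance.
CIF price = 149862.85 + 362.17 = 150225.02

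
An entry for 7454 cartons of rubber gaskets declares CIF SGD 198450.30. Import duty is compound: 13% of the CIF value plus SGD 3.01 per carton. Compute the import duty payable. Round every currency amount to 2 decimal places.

Import duty: SGD 48235.08

Ad valorem component: 198450.30 × 13% = 25798.54
Specific component: 7454 × 3.01 = 22436.54
Import duty = 25798.54 + 22436.54 = 48235.08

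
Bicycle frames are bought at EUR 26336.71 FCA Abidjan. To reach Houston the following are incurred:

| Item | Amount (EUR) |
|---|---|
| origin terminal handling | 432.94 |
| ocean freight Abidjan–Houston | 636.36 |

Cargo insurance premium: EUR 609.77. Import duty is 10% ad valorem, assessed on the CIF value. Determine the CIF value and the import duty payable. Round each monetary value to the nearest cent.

CIF = FCA price + pre-shipment costs + freight + insurance
CIF = 26336.71 + 432.94 + 636.36 + 609.77 = 28015.78
Import duty = 28015.78 × 10% = 2801.58

CIF value: EUR 28015.78; import duty: EUR 2801.58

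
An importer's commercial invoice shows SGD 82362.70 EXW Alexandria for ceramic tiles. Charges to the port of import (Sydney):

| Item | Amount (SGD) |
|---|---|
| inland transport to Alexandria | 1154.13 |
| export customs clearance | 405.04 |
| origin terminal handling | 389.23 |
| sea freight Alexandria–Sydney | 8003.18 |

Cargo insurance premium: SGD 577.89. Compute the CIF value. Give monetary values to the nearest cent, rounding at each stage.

CIF = EXW price + pre-shipment costs + freight + insurance
CIF = 82362.70 + 1154.13 + 405.04 + 389.23 + 8003.18 + 577.89 = 92892.17

CIF value: SGD 92892.17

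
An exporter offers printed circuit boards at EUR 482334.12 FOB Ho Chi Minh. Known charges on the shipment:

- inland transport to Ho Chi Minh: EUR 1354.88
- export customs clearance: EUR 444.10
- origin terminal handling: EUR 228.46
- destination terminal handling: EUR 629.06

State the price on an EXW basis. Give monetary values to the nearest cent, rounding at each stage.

Not relevant to the conversion: destination terminal — on the buyer under both terms; not part of either seller's price.
From FOB to EXW, the seller no longer bears: inland to port, export clearance, origin terminal.
EXW price = 482334.12 − 1354.88 − 444.10 − 228.46 = 480306.68

EXW price: EUR 480306.68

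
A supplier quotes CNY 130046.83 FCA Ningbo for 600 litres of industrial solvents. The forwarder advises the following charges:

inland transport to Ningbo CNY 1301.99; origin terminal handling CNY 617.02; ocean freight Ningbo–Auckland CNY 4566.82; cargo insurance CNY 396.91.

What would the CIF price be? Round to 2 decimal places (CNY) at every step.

Not relevant to the conversion: inland to port — on the seller under both FCA and CIF; already in the FCA price and stays in the CIF price.
From FCA to CIF, the seller additionally bears: origin terminal, freight, insurance.
CIF price = 130046.83 + 617.02 + 4566.82 + 396.91 = 135627.58

CIF price: CNY 135627.58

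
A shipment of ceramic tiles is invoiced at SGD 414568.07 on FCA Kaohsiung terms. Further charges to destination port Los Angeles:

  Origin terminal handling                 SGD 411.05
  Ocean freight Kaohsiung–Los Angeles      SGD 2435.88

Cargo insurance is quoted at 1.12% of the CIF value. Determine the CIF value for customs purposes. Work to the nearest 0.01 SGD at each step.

Let C be the CIF value. C = FCA price + pre-shipment costs + freight + 1.12% × C
C − 1.12% × C = 414568.07 + 411.05 + 2435.88
0.9888 × C = 417415.00
C = 417415.00 / 0.9888 = 422143.00
Insurance premium = 1.12% × 422143.00 = 4728.00

CIF value: SGD 422143.00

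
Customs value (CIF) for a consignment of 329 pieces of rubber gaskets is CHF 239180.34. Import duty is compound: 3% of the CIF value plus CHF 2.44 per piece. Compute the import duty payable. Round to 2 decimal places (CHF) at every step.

Ad valorem component: 239180.34 × 3% = 7175.41
Specific component: 329 × 2.44 = 802.76
Import duty = 7175.41 + 802.76 = 7978.17

Import duty: CHF 7978.17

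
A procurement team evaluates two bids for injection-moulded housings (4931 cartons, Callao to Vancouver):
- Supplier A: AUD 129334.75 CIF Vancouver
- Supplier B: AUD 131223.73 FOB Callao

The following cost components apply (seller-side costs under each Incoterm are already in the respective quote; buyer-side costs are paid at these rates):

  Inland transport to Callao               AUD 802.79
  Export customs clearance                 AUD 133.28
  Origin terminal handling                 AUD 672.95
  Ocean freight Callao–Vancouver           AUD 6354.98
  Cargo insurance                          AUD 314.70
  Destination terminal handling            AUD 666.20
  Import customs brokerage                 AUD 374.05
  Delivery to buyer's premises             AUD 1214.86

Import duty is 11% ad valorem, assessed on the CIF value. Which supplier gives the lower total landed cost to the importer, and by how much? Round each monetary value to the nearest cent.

Supplier A is cheaper by AUD 9500.12

Supplier A (CIF):
The CIF price already equals the CIF value: 129334.75
Import duty = 129334.75 × 11% = 14226.82
Buyer bears (A): 666.20 + 374.05 + 1214.86 = 2255.11
Landed cost (A) = invoice 129334.75 + 2255.11 + duty 14226.82 = 145816.68
Supplier B (FOB):
CIF value = FOB price + freight + insurance = 131223.73 + 6354.98 + 314.70 = 137893.41
Import duty = 137893.41 × 11% = 15168.28
Buyer bears (B): 6354.98 + 314.70 + 666.20 + 374.05 + 1214.86 = 8924.79
Landed cost (B) = invoice 131223.73 + 8924.79 + duty 15168.28 = 155316.80
Difference = |145816.68 − 155316.80| = 9500.12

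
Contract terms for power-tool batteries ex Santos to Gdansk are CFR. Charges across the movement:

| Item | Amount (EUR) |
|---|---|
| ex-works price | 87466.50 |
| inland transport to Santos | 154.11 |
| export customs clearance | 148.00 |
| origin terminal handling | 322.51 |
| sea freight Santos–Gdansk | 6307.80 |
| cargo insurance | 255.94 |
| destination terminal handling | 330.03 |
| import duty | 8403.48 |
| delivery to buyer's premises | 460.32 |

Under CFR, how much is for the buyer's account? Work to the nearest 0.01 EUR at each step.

Buyer's account: EUR 9449.77

CFR: the seller pays costs through ocean freight to the destination port, but not insurance.
Seller's account: goods 87466.50 + inland to port 154.11 + export clearance 148.00 + origin terminal 322.51 + freight 6307.80 = 94398.92
Buyer's account: insurance 255.94 + destination terminal 330.03 + duty 8403.48 + delivery 460.32 = 9449.77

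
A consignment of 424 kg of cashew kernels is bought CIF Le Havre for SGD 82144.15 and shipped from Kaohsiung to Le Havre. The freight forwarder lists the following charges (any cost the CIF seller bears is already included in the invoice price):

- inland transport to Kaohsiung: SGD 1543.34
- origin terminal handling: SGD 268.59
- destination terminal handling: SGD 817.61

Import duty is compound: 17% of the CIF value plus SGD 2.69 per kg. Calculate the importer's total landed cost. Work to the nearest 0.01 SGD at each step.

Total landed cost: SGD 98066.83

CIF: the seller pays costs through ocean freight and marine insurance to the destination port.
Already in the invoice (seller's account under CIF): inland to port, origin terminal — exclude.
The CIF price already equals the CIF value: 82144.15
Ad valorem component: 82144.15 × 17% = 13964.51
Specific component: 424 × 2.69 = 1140.56
Import duty = 13964.51 + 1140.56 = 15105.07
Buyer bears: destination terminal 817.61 + duty 15105.07 = 15922.68
Landed cost = invoice 82144.15 + 15922.68 = 98066.83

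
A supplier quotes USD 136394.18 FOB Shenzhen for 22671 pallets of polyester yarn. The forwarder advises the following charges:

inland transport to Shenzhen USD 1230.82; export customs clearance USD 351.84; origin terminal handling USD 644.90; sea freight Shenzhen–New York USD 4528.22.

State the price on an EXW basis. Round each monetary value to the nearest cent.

Not relevant to the conversion: freight — on the buyer under both terms; not part of either seller's price.
From FOB to EXW, the seller no longer bears: inland to port, export clearance, origin terminal.
EXW price = 136394.18 − 1230.82 − 351.84 − 644.90 = 134166.62

EXW price: USD 134166.62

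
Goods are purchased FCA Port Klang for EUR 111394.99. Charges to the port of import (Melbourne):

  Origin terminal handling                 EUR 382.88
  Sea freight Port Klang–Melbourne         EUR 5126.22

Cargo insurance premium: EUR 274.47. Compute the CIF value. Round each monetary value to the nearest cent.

CIF = FCA price + pre-shipment costs + freight + insurance
CIF = 111394.99 + 382.88 + 5126.22 + 274.47 = 117178.56

CIF value: EUR 117178.56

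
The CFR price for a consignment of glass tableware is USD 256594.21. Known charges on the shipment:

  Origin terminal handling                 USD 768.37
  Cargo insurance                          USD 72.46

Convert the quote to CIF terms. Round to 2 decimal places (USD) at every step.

CIF price: USD 256666.67

Not relevant to the conversion: origin terminal — on the seller under both CFR and CIF; already in the CFR price and stays in the CIF price.
From CFR to CIF, the seller additionally bears: insurance.
CIF price = 256594.21 + 72.46 = 256666.67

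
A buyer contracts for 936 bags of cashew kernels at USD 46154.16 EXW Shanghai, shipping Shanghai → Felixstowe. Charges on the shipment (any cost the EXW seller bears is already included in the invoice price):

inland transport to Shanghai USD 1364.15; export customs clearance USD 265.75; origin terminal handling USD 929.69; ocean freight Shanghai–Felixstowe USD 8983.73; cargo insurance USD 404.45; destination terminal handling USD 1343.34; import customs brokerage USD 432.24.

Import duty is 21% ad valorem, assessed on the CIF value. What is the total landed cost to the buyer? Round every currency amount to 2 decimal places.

EXW: the seller makes goods available at their premises; the buyer bears all onward costs.
CIF value = EXW price + inland to port + export clearance + origin terminal + freight + insurance = 46154.16 + 1364.15 + 265.75 + 929.69 + 8983.73 + 404.45 = 58101.93
Import duty = 58101.93 × 21% = 12201.41
Buyer bears: inland to port 1364.15 + export clearance 265.75 + origin terminal 929.69 + freight 8983.73 + insurance 404.45 + destination terminal 1343.34 + brokerage 432.24 + duty 12201.41 = 25924.76
Landed cost = invoice 46154.16 + 25924.76 = 72078.92

Total landed cost: USD 72078.92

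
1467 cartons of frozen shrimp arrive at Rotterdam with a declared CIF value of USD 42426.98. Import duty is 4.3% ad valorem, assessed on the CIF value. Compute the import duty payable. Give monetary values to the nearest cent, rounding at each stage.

Import duty: USD 1824.36

Import duty = 42426.98 × 4.3% = 1824.36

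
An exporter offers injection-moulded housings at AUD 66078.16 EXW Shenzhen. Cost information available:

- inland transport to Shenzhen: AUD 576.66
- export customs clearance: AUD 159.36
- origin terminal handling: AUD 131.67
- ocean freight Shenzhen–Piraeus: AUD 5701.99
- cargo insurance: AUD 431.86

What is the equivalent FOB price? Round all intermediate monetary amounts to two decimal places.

Not relevant to the conversion: freight, insurance — on the buyer under both terms; not part of either seller's price.
From EXW to FOB, the seller additionally bears: inland to port, export clearance, origin terminal.
FOB price = 66078.16 + 576.66 + 159.36 + 131.67 = 66945.85

FOB price: AUD 66945.85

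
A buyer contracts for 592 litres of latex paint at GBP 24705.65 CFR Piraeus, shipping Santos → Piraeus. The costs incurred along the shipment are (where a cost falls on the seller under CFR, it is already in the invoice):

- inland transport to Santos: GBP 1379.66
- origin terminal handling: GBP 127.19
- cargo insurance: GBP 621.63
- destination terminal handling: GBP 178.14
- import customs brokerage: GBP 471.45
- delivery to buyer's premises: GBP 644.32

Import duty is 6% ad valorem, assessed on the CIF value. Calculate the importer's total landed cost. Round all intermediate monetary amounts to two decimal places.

CFR: the seller pays costs through ocean freight to the destination port, but not insurance.
Already in the invoice (seller's account under CFR): inland to port, origin terminal — exclude.
CIF value = CFR price + insurance = 24705.65 + 621.63 = 25327.28
Import duty = 25327.28 × 6% = 1519.64
Buyer bears: insurance 621.63 + destination terminal 178.14 + brokerage 471.45 + delivery 644.32 + duty 1519.64 = 3435.18
Landed cost = invoice 24705.65 + 3435.18 = 28140.83

Total landed cost: GBP 28140.83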